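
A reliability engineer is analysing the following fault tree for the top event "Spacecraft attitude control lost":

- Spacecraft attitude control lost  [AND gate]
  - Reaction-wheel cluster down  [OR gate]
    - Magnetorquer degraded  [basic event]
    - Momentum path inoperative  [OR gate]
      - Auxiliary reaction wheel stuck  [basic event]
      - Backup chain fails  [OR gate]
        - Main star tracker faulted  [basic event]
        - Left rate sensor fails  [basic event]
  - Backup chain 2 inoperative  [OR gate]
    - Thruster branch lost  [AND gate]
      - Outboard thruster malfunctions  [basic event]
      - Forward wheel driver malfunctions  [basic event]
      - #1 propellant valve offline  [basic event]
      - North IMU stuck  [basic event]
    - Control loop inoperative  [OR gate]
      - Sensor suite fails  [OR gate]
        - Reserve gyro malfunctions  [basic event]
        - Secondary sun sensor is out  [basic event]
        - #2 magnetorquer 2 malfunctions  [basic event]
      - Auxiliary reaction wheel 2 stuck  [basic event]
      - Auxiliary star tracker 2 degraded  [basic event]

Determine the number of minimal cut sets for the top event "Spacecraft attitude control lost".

Backup chain fails [OR]: union of children's cut sets → 2 cut set(s).
Momentum path inoperative [OR]: union of children's cut sets → 3 cut set(s).
Reaction-wheel cluster down [OR]: union of children's cut sets → 4 cut set(s).
Thruster branch lost [AND]: one cut set from each child combined → 1 × 1 × 1 × 1 = 1 cut set(s).
Sensor suite fails [OR]: union of children's cut sets → 3 cut set(s).
Control loop inoperative [OR]: union of children's cut sets → 5 cut set(s).
Backup chain 2 inoperative [OR]: union of children's cut sets → 6 cut set(s).
Spacecraft attitude control lost [AND]: one cut set from each child combined → 4 × 6 = 24 cut set(s).

24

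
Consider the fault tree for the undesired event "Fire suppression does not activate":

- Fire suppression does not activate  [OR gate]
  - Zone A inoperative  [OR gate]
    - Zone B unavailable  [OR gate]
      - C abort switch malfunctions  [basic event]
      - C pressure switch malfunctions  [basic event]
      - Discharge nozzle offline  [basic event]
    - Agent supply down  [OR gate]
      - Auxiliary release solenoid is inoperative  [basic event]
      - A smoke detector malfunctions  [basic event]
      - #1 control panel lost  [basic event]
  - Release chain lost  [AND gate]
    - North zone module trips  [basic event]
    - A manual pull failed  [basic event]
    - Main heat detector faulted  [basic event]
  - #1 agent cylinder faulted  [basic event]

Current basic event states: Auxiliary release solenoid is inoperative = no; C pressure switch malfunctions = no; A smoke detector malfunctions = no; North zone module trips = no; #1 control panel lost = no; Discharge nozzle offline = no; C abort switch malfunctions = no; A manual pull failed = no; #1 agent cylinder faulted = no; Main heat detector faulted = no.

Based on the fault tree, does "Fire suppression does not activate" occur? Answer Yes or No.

Zone B unavailable [OR]: C abort switch malfunctions=not, C pressure switch malfunctions=not, Discharge nozzle offline=not → no input occurs → does not occur.
Agent supply down [OR]: Auxiliary release solenoid is inoperative=not, A smoke detector malfunctions=not, #1 control panel lost=not → no input occurs → does not occur.
Zone A inoperative [OR]: Zone B unavailable=not, Agent supply down=not → no input occurs → does not occur.
Release chain lost [AND]: North zone module trips=not, A manual pull failed=not, Main heat detector faulted=not → not all inputs occur → does not occur.
Fire suppression does not activate [OR]: Zone A inoperative=not, Release chain lost=not, #1 agent cylinder faulted=not → no input occurs → does not occur.

No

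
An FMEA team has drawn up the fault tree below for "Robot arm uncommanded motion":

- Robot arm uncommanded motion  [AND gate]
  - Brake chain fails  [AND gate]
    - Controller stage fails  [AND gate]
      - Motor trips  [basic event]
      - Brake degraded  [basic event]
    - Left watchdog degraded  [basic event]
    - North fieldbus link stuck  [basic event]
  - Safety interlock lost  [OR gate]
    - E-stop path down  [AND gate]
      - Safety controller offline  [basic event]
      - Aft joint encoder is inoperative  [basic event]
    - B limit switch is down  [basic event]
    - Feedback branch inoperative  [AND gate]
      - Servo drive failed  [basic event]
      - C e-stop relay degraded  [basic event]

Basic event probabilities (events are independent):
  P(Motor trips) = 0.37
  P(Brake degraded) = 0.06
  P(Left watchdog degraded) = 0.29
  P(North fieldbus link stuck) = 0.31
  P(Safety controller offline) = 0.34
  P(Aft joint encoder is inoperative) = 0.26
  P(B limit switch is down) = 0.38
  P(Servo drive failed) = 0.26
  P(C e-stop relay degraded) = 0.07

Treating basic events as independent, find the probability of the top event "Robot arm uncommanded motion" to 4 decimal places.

P(Controller stage fails) [AND] = 0.37 × 0.06 = 0.022200
P(Brake chain fails) [AND] = 0.022200 × 0.29 × 0.31 = 0.001996
P(E-stop path down) [AND] = 0.34 × 0.26 = 0.088400
P(Feedback branch inoperative) [AND] = 0.26 × 0.07 = 0.018200
P(Safety interlock lost) [OR] = 1 − (1−0.088400) × (1−0.38) × (1−0.018200) = 0.445094
P(Robot arm uncommanded motion) [AND] = 0.001996 × 0.445094 = 0.000888
Rounded to 4 decimal places: P(Robot arm uncommanded motion) ≈ 0.0009.

0.0009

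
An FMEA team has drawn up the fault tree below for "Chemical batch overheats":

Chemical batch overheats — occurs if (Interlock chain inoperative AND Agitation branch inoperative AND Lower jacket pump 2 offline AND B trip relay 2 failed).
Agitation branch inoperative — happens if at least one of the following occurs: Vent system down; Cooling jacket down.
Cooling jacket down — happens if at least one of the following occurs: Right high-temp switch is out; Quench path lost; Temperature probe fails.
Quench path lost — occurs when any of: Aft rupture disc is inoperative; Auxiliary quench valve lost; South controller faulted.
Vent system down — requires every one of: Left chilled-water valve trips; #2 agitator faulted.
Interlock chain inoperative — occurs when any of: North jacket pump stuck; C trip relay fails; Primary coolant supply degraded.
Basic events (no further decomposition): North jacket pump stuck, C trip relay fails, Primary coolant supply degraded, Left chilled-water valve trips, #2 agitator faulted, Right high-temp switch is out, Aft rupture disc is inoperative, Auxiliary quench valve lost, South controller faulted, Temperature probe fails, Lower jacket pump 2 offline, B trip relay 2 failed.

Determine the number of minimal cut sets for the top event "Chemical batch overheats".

Interlock chain inoperative [OR]: union of children's cut sets → 3 cut set(s).
Vent system down [AND]: one cut set from each child combined → 1 × 1 = 1 cut set(s).
Quench path lost [OR]: union of children's cut sets → 3 cut set(s).
Cooling jacket down [OR]: union of children's cut sets → 5 cut set(s).
Agitation branch inoperative [OR]: union of children's cut sets → 6 cut set(s).
Chemical batch overheats [AND]: one cut set from each child combined → 3 × 6 × 1 × 1 = 18 cut set(s).

18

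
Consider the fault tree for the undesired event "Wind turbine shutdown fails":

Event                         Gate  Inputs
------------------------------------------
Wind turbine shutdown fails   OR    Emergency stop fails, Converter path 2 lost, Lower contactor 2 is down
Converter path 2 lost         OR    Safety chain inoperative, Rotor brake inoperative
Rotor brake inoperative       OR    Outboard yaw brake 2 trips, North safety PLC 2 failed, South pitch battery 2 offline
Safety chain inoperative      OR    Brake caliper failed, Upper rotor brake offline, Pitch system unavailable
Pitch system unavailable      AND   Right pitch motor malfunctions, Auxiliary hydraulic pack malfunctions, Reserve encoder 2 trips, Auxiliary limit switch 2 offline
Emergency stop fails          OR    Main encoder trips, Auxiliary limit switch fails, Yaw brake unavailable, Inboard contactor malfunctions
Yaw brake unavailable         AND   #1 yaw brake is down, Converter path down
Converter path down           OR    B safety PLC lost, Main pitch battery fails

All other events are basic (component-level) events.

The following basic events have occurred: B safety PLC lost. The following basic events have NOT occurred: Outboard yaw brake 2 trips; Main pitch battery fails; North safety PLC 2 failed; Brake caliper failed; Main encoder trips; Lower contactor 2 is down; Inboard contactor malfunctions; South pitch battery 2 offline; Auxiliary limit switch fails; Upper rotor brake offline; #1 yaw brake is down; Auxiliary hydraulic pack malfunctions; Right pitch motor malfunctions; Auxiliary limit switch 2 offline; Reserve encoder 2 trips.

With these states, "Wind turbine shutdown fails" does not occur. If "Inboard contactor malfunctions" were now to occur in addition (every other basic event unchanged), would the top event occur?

Yes

Counterfactual: set "Inboard contactor malfunctions" to occurred.
Converter path down [OR]: B safety PLC lost=occurs, Main pitch battery fails=not → at least one input occurs → occurs.
Yaw brake unavailable [AND]: #1 yaw brake is down=not, Converter path down=occurs → not all inputs occur → does not occur.
Emergency stop fails [OR]: Main encoder trips=not, Auxiliary limit switch fails=not, Yaw brake unavailable=not, Inboard contactor malfunctions=occurs → at least one input occurs → occurs.
Pitch system unavailable [AND]: Right pitch motor malfunctions=not, Auxiliary hydraulic pack malfunctions=not, Reserve encoder 2 trips=not, Auxiliary limit switch 2 offline=not → not all inputs occur → does not occur.
Safety chain inoperative [OR]: Brake caliper failed=not, Upper rotor brake offline=not, Pitch system unavailable=not → no input occurs → does not occur.
Rotor brake inoperative [OR]: Outboard yaw brake 2 trips=not, North safety PLC 2 failed=not, South pitch battery 2 offline=not → no input occurs → does not occur.
Converter path 2 lost [OR]: Safety chain inoperative=not, Rotor brake inoperative=not → no input occurs → does not occur.
Wind turbine shutdown fails [OR]: Emergency stop fails=occurs, Converter path 2 lost=not, Lower contactor 2 is down=not → at least one input occurs → occurs.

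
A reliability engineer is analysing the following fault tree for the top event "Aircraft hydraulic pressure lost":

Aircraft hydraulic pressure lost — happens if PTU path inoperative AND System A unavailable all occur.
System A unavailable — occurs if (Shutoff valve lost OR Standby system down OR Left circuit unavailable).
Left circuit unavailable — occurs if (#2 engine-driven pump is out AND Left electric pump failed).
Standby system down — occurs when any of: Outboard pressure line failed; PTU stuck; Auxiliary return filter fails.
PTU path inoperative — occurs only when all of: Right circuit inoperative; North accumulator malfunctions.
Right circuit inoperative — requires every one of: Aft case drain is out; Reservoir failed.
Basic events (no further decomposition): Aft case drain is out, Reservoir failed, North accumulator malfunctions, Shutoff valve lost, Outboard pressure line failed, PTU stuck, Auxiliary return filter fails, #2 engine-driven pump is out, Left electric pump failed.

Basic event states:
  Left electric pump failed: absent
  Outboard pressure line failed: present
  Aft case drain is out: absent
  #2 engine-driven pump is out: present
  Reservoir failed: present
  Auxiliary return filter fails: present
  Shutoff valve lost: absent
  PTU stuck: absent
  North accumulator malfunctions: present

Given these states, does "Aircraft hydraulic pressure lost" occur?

Right circuit inoperative [AND]: Aft case drain is out=not, Reservoir failed=occurs → not all inputs occur → does not occur.
PTU path inoperative [AND]: Right circuit inoperative=not, North accumulator malfunctions=occurs → not all inputs occur → does not occur.
Standby system down [OR]: Outboard pressure line failed=occurs, PTU stuck=not, Auxiliary return filter fails=occurs → at least one input occurs → occurs.
Left circuit unavailable [AND]: #2 engine-driven pump is out=occurs, Left electric pump failed=not → not all inputs occur → does not occur.
System A unavailable [OR]: Shutoff valve lost=not, Standby system down=occurs, Left circuit unavailable=not → at least one input occurs → occurs.
Aircraft hydraulic pressure lost [AND]: PTU path inoperative=not, System A unavailable=occurs → not all inputs occur → does not occur.

No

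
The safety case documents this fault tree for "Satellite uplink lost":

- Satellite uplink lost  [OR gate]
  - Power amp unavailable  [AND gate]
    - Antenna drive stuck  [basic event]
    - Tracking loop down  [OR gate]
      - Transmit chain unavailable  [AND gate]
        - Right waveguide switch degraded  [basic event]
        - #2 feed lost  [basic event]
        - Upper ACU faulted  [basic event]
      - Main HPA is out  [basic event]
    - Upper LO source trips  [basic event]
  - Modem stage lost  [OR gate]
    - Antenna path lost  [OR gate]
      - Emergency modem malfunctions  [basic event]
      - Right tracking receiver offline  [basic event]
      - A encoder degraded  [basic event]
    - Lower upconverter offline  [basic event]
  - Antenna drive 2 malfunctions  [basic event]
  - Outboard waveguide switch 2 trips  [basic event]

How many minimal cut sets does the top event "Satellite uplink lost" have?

Transmit chain unavailable [AND]: one cut set from each child combined → 1 × 1 × 1 = 1 cut set(s).
Tracking loop down [OR]: union of children's cut sets → 2 cut set(s).
Power amp unavailable [AND]: one cut set from each child combined → 1 × 2 × 1 = 2 cut set(s).
Antenna path lost [OR]: union of children's cut sets → 3 cut set(s).
Modem stage lost [OR]: union of children's cut sets → 4 cut set(s).
Satellite uplink lost [OR]: union of children's cut sets → 8 cut set(s).
Minimal cut sets: {#2 feed lost, Antenna drive stuck, Right waveguide switch degraded, Upper ACU faulted, Upper LO source trips}; {Antenna drive stuck, Main HPA is out, Upper LO source trips}; {Emergency modem malfunctions}; {Right tracking receiver offline}; {A encoder degraded}; {Lower upconverter offline}; {Antenna drive 2 malfunctions}; {Outboard waveguide switch 2 trips}.

8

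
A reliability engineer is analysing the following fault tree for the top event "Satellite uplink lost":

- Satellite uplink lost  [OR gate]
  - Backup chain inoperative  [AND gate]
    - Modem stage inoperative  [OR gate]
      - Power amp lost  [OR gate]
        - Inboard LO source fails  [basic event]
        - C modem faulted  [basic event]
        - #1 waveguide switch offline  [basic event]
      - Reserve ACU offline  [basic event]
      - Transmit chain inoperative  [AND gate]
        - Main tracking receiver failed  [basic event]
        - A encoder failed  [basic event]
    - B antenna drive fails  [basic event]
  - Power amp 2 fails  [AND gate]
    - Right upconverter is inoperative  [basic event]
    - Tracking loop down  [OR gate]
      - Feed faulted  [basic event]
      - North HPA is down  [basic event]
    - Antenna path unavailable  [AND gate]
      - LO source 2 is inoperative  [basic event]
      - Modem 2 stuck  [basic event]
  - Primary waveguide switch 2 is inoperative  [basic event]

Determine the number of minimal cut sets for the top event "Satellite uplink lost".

Power amp lost [OR]: union of children's cut sets → 3 cut set(s).
Transmit chain inoperative [AND]: one cut set from each child combined → 1 × 1 = 1 cut set(s).
Modem stage inoperative [OR]: union of children's cut sets → 5 cut set(s).
Backup chain inoperative [AND]: one cut set from each child combined → 5 × 1 = 5 cut set(s).
Tracking loop down [OR]: union of children's cut sets → 2 cut set(s).
Antenna path unavailable [AND]: one cut set from each child combined → 1 × 1 = 1 cut set(s).
Power amp 2 fails [AND]: one cut set from each child combined → 1 × 2 × 1 = 2 cut set(s).
Satellite uplink lost [OR]: union of children's cut sets → 8 cut set(s).
Minimal cut sets: {B antenna drive fails, Inboard LO source fails}; {B antenna drive fails, C modem faulted}; {#1 waveguide switch offline, B antenna drive fails}; {B antenna drive fails, Reserve ACU offline}; {A encoder failed, B antenna drive fails, Main tracking receiver failed}; {Feed faulted, LO source 2 is inoperative, Modem 2 stuck, Right upconverter is inoperative}; {LO source 2 is inoperative, Modem 2 stuck, North HPA is down, Right upconverter is inoperative}; {Primary waveguide switch 2 is inoperative}.

8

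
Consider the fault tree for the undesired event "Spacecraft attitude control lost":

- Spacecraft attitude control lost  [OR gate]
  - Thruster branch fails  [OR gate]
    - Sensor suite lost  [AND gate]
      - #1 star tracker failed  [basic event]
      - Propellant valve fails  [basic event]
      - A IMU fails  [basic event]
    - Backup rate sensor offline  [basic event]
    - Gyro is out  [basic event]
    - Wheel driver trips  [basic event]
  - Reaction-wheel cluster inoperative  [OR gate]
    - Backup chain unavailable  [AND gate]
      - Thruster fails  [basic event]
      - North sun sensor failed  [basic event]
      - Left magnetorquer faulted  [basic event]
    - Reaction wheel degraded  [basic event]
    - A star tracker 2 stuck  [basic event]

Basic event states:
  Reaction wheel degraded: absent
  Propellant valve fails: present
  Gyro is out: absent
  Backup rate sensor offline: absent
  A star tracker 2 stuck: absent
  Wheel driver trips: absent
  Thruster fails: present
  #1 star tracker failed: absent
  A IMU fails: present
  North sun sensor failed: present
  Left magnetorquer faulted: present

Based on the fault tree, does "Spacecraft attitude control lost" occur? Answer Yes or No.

Sensor suite lost [AND]: #1 star tracker failed=not, Propellant valve fails=occurs, A IMU fails=occurs → not all inputs occur → does not occur.
Thruster branch fails [OR]: Sensor suite lost=not, Backup rate sensor offline=not, Gyro is out=not, Wheel driver trips=not → no input occurs → does not occur.
Backup chain unavailable [AND]: Thruster fails=occurs, North sun sensor failed=occurs, Left magnetorquer faulted=occurs → all inputs occur → occurs.
Reaction-wheel cluster inoperative [OR]: Backup chain unavailable=occurs, Reaction wheel degraded=not, A star tracker 2 stuck=not → at least one input occurs → occurs.
Spacecraft attitude control lost [OR]: Thruster branch fails=not, Reaction-wheel cluster inoperative=occurs → at least one input occurs → occurs.

Yes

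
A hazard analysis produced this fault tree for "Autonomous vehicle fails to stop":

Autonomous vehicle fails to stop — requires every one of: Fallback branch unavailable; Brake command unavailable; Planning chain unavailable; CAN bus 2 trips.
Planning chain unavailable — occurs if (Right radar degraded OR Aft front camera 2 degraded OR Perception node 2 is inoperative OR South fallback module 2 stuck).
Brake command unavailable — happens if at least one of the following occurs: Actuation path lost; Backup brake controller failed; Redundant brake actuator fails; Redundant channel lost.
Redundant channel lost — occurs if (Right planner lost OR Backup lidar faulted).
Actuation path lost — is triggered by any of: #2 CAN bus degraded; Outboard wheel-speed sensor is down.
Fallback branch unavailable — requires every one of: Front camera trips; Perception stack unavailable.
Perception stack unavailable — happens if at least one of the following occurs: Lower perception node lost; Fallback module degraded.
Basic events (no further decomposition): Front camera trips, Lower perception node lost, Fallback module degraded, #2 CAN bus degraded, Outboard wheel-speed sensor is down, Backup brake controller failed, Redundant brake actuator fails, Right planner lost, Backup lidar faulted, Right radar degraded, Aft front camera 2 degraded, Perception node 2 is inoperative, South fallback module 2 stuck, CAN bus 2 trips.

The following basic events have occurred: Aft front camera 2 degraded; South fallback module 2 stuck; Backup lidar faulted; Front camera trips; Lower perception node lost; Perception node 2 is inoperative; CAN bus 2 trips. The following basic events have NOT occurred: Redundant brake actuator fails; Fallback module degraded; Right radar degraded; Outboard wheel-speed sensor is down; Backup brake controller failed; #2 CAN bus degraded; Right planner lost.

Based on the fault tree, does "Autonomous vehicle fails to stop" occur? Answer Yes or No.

Yes

Perception stack unavailable [OR]: Lower perception node lost=occurs, Fallback module degraded=not → at least one input occurs → occurs.
Fallback branch unavailable [AND]: Front camera trips=occurs, Perception stack unavailable=occurs → all inputs occur → occurs.
Actuation path lost [OR]: #2 CAN bus degraded=not, Outboard wheel-speed sensor is down=not → no input occurs → does not occur.
Redundant channel lost [OR]: Right planner lost=not, Backup lidar faulted=occurs → at least one input occurs → occurs.
Brake command unavailable [OR]: Actuation path lost=not, Backup brake controller failed=not, Redundant brake actuator fails=not, Redundant channel lost=occurs → at least one input occurs → occurs.
Planning chain unavailable [OR]: Right radar degraded=not, Aft front camera 2 degraded=occurs, Perception node 2 is inoperative=occurs, South fallback module 2 stuck=occurs → at least one input occurs → occurs.
Autonomous vehicle fails to stop [AND]: Fallback branch unavailable=occurs, Brake command unavailable=occurs, Planning chain unavailable=occurs, CAN bus 2 trips=occurs → all inputs occur → occurs.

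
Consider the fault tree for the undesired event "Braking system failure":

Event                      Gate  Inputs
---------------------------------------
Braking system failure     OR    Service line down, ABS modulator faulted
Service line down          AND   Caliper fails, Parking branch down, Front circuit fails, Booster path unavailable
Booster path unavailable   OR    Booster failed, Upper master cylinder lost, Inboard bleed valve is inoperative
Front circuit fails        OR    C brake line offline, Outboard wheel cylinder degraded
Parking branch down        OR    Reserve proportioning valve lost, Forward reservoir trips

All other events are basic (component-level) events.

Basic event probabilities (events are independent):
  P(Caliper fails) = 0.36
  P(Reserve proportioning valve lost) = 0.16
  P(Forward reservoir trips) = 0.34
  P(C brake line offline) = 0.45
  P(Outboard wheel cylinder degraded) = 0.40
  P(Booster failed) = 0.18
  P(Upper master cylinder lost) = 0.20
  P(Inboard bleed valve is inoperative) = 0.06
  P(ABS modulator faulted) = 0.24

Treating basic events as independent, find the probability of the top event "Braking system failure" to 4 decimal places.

P(Parking branch down) [OR] = 1 − (1−0.16) × (1−0.34) = 0.445600
P(Front circuit fails) [OR] = 1 − (1−0.45) × (1−0.40) = 0.670000
P(Booster path unavailable) [OR] = 1 − (1−0.18) × (1−0.20) × (1−0.06) = 0.383360
P(Service line down) [AND] = 0.36 × 0.445600 × 0.670000 × 0.383360 = 0.041203
P(Braking system failure) [OR] = 1 − (1−0.041203) × (1−0.24) = 0.271314
Rounded to 4 decimal places: P(Braking system failure) ≈ 0.2713.

0.2713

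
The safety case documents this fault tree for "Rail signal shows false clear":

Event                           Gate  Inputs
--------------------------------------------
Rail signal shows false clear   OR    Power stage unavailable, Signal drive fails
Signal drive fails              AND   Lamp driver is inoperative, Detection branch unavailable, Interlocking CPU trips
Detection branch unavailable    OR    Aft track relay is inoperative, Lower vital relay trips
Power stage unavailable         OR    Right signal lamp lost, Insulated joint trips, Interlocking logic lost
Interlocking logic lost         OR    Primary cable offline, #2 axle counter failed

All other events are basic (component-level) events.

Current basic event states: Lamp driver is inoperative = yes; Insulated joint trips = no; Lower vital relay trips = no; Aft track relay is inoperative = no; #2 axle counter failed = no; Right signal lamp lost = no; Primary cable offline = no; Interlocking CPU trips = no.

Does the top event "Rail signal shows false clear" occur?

Interlocking logic lost [OR]: Primary cable offline=not, #2 axle counter failed=not → no input occurs → does not occur.
Power stage unavailable [OR]: Right signal lamp lost=not, Insulated joint trips=not, Interlocking logic lost=not → no input occurs → does not occur.
Detection branch unavailable [OR]: Aft track relay is inoperative=not, Lower vital relay trips=not → no input occurs → does not occur.
Signal drive fails [AND]: Lamp driver is inoperative=occurs, Detection branch unavailable=not, Interlocking CPU trips=not → not all inputs occur → does not occur.
Rail signal shows false clear [OR]: Power stage unavailable=not, Signal drive fails=not → no input occurs → does not occur.

No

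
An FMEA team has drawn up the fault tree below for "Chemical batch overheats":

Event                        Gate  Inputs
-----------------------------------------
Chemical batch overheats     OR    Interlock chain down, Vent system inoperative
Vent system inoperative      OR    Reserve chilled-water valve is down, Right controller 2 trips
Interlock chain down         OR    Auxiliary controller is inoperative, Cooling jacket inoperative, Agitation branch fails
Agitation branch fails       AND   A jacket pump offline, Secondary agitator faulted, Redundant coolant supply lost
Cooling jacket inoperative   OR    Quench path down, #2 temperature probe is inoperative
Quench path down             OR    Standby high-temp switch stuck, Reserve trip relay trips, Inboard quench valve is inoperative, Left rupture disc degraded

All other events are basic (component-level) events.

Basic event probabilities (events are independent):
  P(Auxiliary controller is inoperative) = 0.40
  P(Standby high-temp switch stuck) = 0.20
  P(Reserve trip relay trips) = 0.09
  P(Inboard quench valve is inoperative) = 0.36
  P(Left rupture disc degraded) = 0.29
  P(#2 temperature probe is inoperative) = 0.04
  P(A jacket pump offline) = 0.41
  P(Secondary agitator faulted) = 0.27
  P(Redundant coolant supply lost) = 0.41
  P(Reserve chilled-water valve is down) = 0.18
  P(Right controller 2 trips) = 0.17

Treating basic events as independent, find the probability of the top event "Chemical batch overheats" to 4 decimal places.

P(Quench path down) [OR] = 1 − (1−0.20) × (1−0.09) × (1−0.36) × (1−0.29) = 0.669197
P(Cooling jacket inoperative) [OR] = 1 − (1−0.669197) × (1−0.04) = 0.682429
P(Agitation branch fails) [AND] = 0.41 × 0.27 × 0.41 = 0.045387
P(Interlock chain down) [OR] = 1 − (1−0.40) × (1−0.682429) × (1−0.045387) = 0.818106
P(Vent system inoperative) [OR] = 1 − (1−0.18) × (1−0.17) = 0.319400
P(Chemical batch overheats) [OR] = 1 − (1−0.818106) × (1−0.319400) = 0.876203
Rounded to 4 decimal places: P(Chemical batch overheats) ≈ 0.8762.

0.8762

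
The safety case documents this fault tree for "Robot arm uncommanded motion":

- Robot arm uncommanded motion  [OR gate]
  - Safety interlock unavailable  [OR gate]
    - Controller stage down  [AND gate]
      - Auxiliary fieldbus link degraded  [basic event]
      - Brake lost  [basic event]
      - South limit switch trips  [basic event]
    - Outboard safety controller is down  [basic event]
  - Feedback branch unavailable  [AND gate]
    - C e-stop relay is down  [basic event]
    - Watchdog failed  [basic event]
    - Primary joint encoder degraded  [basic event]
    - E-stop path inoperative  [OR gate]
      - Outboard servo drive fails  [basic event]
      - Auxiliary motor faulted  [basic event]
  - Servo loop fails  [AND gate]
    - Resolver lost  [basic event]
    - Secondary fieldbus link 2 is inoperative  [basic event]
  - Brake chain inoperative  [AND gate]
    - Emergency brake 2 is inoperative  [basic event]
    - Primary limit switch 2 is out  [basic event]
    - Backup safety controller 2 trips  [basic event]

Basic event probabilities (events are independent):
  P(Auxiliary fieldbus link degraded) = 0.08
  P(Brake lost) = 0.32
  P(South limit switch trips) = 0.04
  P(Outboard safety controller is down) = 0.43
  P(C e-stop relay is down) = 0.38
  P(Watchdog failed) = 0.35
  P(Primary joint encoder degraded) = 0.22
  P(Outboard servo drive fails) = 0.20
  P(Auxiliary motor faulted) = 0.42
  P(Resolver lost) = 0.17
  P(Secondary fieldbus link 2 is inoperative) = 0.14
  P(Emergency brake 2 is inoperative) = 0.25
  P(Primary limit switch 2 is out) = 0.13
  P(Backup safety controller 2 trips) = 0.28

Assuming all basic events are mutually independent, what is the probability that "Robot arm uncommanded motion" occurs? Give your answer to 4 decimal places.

P(Controller stage down) [AND] = 0.08 × 0.32 × 0.04 = 0.001024
P(Safety interlock unavailable) [OR] = 1 − (1−0.001024) × (1−0.43) = 0.430584
P(E-stop path inoperative) [OR] = 1 − (1−0.20) × (1−0.42) = 0.536000
P(Feedback branch unavailable) [AND] = 0.38 × 0.35 × 0.22 × 0.536000 = 0.015683
P(Servo loop fails) [AND] = 0.17 × 0.14 = 0.023800
P(Brake chain inoperative) [AND] = 0.25 × 0.13 × 0.28 = 0.009100
P(Robot arm uncommanded motion) [OR] = 1 − (1−0.430584) × (1−0.015683) × (1−0.023800) × (1−0.009100) = 0.457833
Rounded to 4 decimal places: P(Robot arm uncommanded motion) ≈ 0.4578.

0.4578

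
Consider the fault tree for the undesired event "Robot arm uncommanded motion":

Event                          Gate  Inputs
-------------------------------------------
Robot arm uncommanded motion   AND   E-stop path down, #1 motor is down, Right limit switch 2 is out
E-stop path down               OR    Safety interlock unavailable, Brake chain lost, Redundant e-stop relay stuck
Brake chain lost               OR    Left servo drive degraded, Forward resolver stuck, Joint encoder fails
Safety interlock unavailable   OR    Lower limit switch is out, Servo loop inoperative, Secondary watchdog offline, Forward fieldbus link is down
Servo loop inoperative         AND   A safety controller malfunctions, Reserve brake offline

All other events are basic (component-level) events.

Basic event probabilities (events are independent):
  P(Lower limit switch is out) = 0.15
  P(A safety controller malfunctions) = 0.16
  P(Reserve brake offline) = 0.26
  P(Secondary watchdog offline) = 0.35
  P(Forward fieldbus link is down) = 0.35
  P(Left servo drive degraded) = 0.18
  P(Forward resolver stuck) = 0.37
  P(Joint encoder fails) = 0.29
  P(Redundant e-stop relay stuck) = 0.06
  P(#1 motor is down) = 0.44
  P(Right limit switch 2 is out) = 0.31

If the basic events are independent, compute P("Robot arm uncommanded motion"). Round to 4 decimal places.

0.1202

P(Servo loop inoperative) [AND] = 0.16 × 0.26 = 0.041600
P(Safety interlock unavailable) [OR] = 1 − (1−0.15) × (1−0.041600) × (1−0.35) × (1−0.35) = 0.655815
P(Brake chain lost) [OR] = 1 − (1−0.18) × (1−0.37) × (1−0.29) = 0.633214
P(E-stop path down) [OR] = 1 − (1−0.655815) × (1−0.633214) × (1−0.06) = 0.881332
P(Robot arm uncommanded motion) [AND] = 0.881332 × 0.44 × 0.31 = 0.120214
Rounded to 4 decimal places: P(Robot arm uncommanded motion) ≈ 0.1202.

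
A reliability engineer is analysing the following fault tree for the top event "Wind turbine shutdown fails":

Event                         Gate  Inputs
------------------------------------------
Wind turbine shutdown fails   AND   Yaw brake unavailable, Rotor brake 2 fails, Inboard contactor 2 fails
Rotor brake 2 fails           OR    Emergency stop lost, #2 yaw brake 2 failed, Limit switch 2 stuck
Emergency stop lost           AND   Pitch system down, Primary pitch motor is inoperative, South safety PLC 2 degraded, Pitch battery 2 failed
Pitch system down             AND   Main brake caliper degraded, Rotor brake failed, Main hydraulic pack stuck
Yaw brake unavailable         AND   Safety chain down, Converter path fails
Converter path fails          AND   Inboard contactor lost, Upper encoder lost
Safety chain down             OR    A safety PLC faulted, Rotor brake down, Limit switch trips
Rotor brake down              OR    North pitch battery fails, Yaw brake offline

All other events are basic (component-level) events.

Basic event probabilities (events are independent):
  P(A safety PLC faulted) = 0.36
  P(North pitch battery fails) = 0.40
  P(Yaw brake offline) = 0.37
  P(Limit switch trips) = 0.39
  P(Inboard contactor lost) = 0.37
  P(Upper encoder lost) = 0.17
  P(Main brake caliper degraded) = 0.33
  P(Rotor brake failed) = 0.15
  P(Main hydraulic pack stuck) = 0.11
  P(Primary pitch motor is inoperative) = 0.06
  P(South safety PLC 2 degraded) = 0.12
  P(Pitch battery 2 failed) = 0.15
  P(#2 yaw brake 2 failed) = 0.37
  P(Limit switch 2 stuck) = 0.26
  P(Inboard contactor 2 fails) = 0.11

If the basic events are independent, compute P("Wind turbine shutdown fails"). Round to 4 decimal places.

0.0031

P(Rotor brake down) [OR] = 1 − (1−0.40) × (1−0.37) = 0.622000
P(Safety chain down) [OR] = 1 − (1−0.36) × (1−0.622000) × (1−0.39) = 0.852429
P(Converter path fails) [AND] = 0.37 × 0.17 = 0.062900
P(Yaw brake unavailable) [AND] = 0.852429 × 0.062900 = 0.053618
P(Pitch system down) [AND] = 0.33 × 0.15 × 0.11 = 0.005445
P(Emergency stop lost) [AND] = 0.005445 × 0.06 × 0.12 × 0.15 = 0.000006
P(Rotor brake 2 fails) [OR] = 1 − (1−0.000006) × (1−0.37) × (1−0.26) = 0.533803
P(Wind turbine shutdown fails) [AND] = 0.053618 × 0.533803 × 0.11 = 0.003148
Rounded to 4 decimal places: P(Wind turbine shutdown fails) ≈ 0.0031.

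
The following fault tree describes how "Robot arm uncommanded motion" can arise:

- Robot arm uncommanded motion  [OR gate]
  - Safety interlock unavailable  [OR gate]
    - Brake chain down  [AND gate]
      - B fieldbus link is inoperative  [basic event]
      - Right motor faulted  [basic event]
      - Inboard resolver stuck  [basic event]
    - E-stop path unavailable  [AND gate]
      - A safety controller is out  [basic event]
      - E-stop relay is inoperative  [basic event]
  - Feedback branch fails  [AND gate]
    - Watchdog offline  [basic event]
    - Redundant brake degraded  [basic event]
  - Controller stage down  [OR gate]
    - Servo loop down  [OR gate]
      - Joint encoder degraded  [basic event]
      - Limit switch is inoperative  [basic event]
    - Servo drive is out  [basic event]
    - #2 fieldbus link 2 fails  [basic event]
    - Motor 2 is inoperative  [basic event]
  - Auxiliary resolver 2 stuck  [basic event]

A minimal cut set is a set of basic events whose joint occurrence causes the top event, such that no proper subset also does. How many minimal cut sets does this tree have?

9

Brake chain down [AND]: one cut set from each child combined → 1 × 1 × 1 = 1 cut set(s).
E-stop path unavailable [AND]: one cut set from each child combined → 1 × 1 = 1 cut set(s).
Safety interlock unavailable [OR]: union of children's cut sets → 2 cut set(s).
Feedback branch fails [AND]: one cut set from each child combined → 1 × 1 = 1 cut set(s).
Servo loop down [OR]: union of children's cut sets → 2 cut set(s).
Controller stage down [OR]: union of children's cut sets → 5 cut set(s).
Robot arm uncommanded motion [OR]: union of children's cut sets → 9 cut set(s).
Minimal cut sets: {B fieldbus link is inoperative, Inboard resolver stuck, Right motor faulted}; {A safety controller is out, E-stop relay is inoperative}; {Redundant brake degraded, Watchdog offline}; {Joint encoder degraded}; {Limit switch is inoperative}; {Servo drive is out}; {#2 fieldbus link 2 fails}; {Motor 2 is inoperative}; {Auxiliary resolver 2 stuck}.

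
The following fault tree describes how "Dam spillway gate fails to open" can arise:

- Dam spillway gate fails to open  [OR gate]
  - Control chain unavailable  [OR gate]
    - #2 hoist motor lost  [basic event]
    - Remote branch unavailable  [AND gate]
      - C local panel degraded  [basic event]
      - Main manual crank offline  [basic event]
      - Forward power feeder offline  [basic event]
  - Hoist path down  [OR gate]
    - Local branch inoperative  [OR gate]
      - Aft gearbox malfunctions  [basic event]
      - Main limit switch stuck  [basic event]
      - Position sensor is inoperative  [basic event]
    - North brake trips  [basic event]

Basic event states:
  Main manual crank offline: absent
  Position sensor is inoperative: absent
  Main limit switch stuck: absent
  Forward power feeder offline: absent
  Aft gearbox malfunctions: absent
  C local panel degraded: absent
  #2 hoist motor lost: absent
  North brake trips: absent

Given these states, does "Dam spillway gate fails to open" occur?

No

Remote branch unavailable [AND]: C local panel degraded=not, Main manual crank offline=not, Forward power feeder offline=not → not all inputs occur → does not occur.
Control chain unavailable [OR]: #2 hoist motor lost=not, Remote branch unavailable=not → no input occurs → does not occur.
Local branch inoperative [OR]: Aft gearbox malfunctions=not, Main limit switch stuck=not, Position sensor is inoperative=not → no input occurs → does not occur.
Hoist path down [OR]: Local branch inoperative=not, North brake trips=not → no input occurs → does not occur.
Dam spillway gate fails to open [OR]: Control chain unavailable=not, Hoist path down=not → no input occurs → does not occur.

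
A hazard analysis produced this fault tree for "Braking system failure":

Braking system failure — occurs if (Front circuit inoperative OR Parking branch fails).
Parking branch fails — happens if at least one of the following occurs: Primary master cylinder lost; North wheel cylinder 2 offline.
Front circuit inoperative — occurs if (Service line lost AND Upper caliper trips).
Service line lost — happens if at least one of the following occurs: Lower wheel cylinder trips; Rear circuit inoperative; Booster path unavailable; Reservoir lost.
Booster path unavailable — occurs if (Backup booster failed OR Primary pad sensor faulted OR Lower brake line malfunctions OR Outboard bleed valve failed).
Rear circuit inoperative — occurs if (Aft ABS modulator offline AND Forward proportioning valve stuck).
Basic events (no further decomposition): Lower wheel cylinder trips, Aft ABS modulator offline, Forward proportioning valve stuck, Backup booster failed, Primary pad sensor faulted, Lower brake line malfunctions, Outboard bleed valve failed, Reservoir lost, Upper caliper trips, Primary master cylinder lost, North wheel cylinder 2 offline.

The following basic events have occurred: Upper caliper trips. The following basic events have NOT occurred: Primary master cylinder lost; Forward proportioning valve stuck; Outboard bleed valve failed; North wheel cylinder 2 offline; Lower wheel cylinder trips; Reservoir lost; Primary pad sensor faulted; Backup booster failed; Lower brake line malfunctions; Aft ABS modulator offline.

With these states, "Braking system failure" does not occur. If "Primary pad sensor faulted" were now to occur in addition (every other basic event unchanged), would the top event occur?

Yes

Counterfactual: set "Primary pad sensor faulted" to occurred.
Rear circuit inoperative [AND]: Aft ABS modulator offline=not, Forward proportioning valve stuck=not → not all inputs occur → does not occur.
Booster path unavailable [OR]: Backup booster failed=not, Primary pad sensor faulted=occurs, Lower brake line malfunctions=not, Outboard bleed valve failed=not → at least one input occurs → occurs.
Service line lost [OR]: Lower wheel cylinder trips=not, Rear circuit inoperative=not, Booster path unavailable=occurs, Reservoir lost=not → at least one input occurs → occurs.
Front circuit inoperative [AND]: Service line lost=occurs, Upper caliper trips=occurs → all inputs occur → occurs.
Parking branch fails [OR]: Primary master cylinder lost=not, North wheel cylinder 2 offline=not → no input occurs → does not occur.
Braking system failure [OR]: Front circuit inoperative=occurs, Parking branch fails=not → at least one input occurs → occurs.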